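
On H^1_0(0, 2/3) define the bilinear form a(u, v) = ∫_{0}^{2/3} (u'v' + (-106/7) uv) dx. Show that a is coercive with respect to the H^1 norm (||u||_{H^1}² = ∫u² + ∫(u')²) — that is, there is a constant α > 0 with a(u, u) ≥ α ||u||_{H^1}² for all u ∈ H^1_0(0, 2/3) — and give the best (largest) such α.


α = (-424 + 63*π^2)/(7*(4 + 9*π^2))

Coercivity of a(·,·) on H^1_0(0, 2/3) means a(u, u) ≥ α ||u||_{H^1}² for every u ∈ H^1_0.
The interval has length L = 2/3, and Poincaré/coercivity depend only on L. Here a(u, u) = ∫(u')² + (-106/7)·∫u².
Here c = -106/7 < 0 with |c| < (π/L)² = 9*π^2/4, so coercivity still holds. The condition a(u,u) ≥ α||u||_{H^1}² reads (1−α)∫(u')² ≥ (α−c)∫u². Any admissible α is ≤ 1 (rapidly oscillating u have ∫u²/∫(u')² → 0), and α = 1 would force 0 ≥ (1−c)∫u², impossible since c < 1; so 1−α > 0. By the sharp Poincaré inequality on H^1_0 of an interval of length L, ∫(u')² ≥ (π/L)²∫u² with equality for the first sine mode sin(π(x−x₀)/L) (x₀ the left endpoint), so the inequality holds for all u iff (1−α)(π/L)² ≥ α − c, i.e. α ≤ ((π/L)² + c)/((π/L)² + 1) = (1 + c(L/π)²)/(1 + (L/π)²). (Direct route, valid since c ≤ 0: Poincaré gives c∫u² ≥ c(L/π)²∫(u')², so a(u,u) ≥ (1 + c(L/π)²)∫(u')², while ||u||_{H^1}² ≤ (1 + (L/π)²)∫(u')²; dividing yields the same α.) With (π/L)² = 9*π^2/4 and c = -106/7, the largest admissible constant is α = ((π/L)² + c)/((π/L)² + 1).
Simplifying, α = (-424 + 63*π^2)/(7*(4 + 9*π^2)).


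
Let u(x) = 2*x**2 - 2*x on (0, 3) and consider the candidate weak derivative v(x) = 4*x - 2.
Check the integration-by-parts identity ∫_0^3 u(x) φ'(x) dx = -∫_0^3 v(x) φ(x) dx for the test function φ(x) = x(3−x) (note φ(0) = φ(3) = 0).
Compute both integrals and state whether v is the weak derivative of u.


LHS = -18, RHS = -18. Yes, v = u' weakly.

u(x) = 2*x**2 - 2*x, classical derivative u'(x) = 4*x - 2.
φ(x) = x(3−x), so φ'(x) = 3 - 2*x.
Note φ(0) = φ(3) = 0, so the boundary term u·φ vanishes.
LHS = ∫_0^3 u(x) φ'(x) dx = ∫_0^3 (-4*x^3 + 10*x^2 - 6*x) dx. Term by term:
  ∫_0^3 -4*x^3 dx = -81;  ∫_0^3 10*x^2 dx = 90;  ∫_0^3 -6*x dx = -27.
Sum: -81 + 90 − 27 = -18.
So LHS = -18.
∫_0^3 v(x) φ(x) dx = ∫_0^3 (-4*x^3 + 14*x^2 - 6*x) dx. Term by term:
  ∫_0^3 -4*x^3 dx = -81;  ∫_0^3 14*x^2 dx = 126;  ∫_0^3 -6*x dx = -27.
Sum: -81 + 126 − 27 = 18.
So RHS = -∫_0^3 v(x) φ(x) dx = -18.
LHS = RHS, so the identity holds for this test φ.
Moreover u is smooth here and v(x) = u'(x) = 4*x - 2 pointwise, so the identity holds for every test function. Hence v is the weak derivative of u.


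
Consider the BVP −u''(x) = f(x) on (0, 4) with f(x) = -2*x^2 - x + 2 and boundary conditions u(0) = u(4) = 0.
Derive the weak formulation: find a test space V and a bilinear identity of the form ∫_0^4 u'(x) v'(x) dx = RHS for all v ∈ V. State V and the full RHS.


V = H^1_0(0, 4) (so v(0) = v(4) = 0); weak form: ∫_0^4 u'v' dx = ∫_0^4 (-2*x^2 - x + 2) v dx for all v ∈ V.

Multiply both sides by a test function v and integrate from 0 to 4:
  ∫_0^4 −u''(x) v(x) dx = ∫_0^4 f(x) v(x) dx.
Integrate the LHS by parts once:
  ∫_0^4 −u'' v dx = −[u'(x) v(x)]_0^4 + ∫_0^4 u'(x) v'(x) dx.
Thus ∫_0^4 u'(x) v'(x) dx = ∫_0^4 f(x) v(x) dx + [u'(x) v(x)]_0^4.
Choose V so that boundary terms are either known or forced to vanish.
u is Dirichlet: u(0) = u(4) = 0. Let V = H^1_0(0, 4); then v(0) = v(4) = 0, and [u' v]_0^4 = 0.
Weak formulation: find u (satisfying any essential BC) such that ∫_0^4 u'(x) v'(x) dx = ∫_0^4 f v dx for all v ∈ V.
Substituting f(x) = -2*x^2 - x + 2, the right-hand side is ∫_0^4 (-2*x^2 - x + 2) v dx.


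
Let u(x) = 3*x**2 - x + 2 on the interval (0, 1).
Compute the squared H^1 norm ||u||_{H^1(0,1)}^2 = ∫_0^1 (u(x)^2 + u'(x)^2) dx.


||u||_{H^1}^2 = 409/30

The H^1 norm (squared) on an interval (0, L) is
  ||u||_{H^1}^2 = ∫_0^L u(x)^2 dx + ∫_0^L u'(x)^2 dx.
Compute u'(x) = 6*x - 1.
Then u(x)^2 = 9*x**4 - 6*x**3 + 13*x**2 - 4*x + 4 and u'(x)^2 = 36*x**2 - 12*x + 1.
Integrate each monomial from 0 to 1 using ∫_0^1 c·x^n dx = c·1^(n+1)/(n+1):
  ∫_0^1 u(x)^2 dx = ∫_0^1 (9*x^4 - 6*x^3 + 13*x^2 - 4*x + 4) dx. Term by term:
    ∫_0^1 9*x^4 dx = 9/5;  ∫_0^1 -6*x^3 dx = -3/2;  ∫_0^1 13*x^2 dx = 13/3;
    ∫_0^1 -4*x dx = -2;  ∫_0^1 4 dx = 4.
  Sum: 9/5 − 3/2 + 13/3 − 2 + 4 = 199/30.
  ∫_0^1 u'(x)^2 dx = ∫_0^1 (36*x^2 - 12*x + 1) dx. Term by term:
    ∫_0^1 36*x^2 dx = 12;  ∫_0^1 -12*x dx = -6;  ∫_0^1 1 dx = 1.
  Sum: 12 − 6 + 1 = 7.
Adding: ||u||_{H^1}^2 = 199/30 + 7 = 409/30.


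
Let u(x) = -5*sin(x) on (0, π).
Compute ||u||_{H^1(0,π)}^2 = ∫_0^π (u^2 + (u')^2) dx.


||u||_{H^1(0,π)}^2 = 25*π

u'(x) = -5*cos(x).
Expand u² and (u')² and integrate term by term on (0, π), using: for integers n ≥ 1, ∫_0^π sin²(nx) dx = ∫_0^π cos²(nx) dx = π/2; for n ≠ n', ∫_0^π sin(nx)sin(n'x) dx = ∫_0^π cos(nx)cos(n'x) dx = 0; and by product-to-sum, ∫_0^π sin(nx)cos(n'x) dx = ½∫_0^π [sin((n+n')x) + sin((n−n')x)] dx, which is 0 when n+n' is even and 2n/(n²−n'²) when n+n' is odd (it need not vanish on (0, π)).
  u² squared terms: (-5)²·∫sin(x)² dx = 25·π/2 = 25*π/2.
  So ∫_0^π u² dx = 25*π/2.
  (u')² squared terms: (-5)²·∫cos(x)² dx = 25·π/2 = 25*π/2.
  So ∫_0^π (u')² dx = 25*π/2.
||u||_{H^1}^2 = (25*π/2) + (25*π/2) = 25*π.


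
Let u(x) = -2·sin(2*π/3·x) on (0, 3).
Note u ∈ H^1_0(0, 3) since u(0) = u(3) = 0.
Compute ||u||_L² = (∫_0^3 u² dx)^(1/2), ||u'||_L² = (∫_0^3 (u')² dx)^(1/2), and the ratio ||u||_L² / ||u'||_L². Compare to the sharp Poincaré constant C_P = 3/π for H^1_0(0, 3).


||u||_L² / ||u'||_L² = 3/(2*π) < C_P = 3/π.

u(x) = -2·sin(2*π/3·x), so u'(x) = -4*π*cos(2*π*x/3)/3.
Writing u(x) = A·sin(kπx/L) with A = -2 and k = 2, use ∫_0^L sin²(kπx/L) dx = L/2 and ∫_0^L cos²(kπx/L) dx = L/2.
u² = 4·sin²(2*π/3·x) and (u')² = 16*π^2/9·cos²(2*π/3·x), and each of sin², cos² integrates to L/2 = 3/2 over (0, 3).
∫_0^3 u² dx = 6, so ||u||_L² = sqrt(6).
∫_0^3 (u')² dx = 8*π^2/3, so ||u'||_L² = 2*sqrt(6)*π/3.
Ratio ||u||_L² / ||u'||_L² = 3/(2*π).
Sharp Poincaré constant on H^1_0(0, 3) is C_P = L/π = 3/π, achieved by sin(π/3·x).
This is the k = 2 harmonic; the ratio L/(kπ) is strictly less than C_P = L/π, consistent with the sharp inequality ||u||_L² ≤ C_P ||u'||_L².


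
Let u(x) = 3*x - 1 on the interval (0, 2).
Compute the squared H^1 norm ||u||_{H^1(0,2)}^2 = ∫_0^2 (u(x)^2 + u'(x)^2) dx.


||u||_{H^1}^2 = 32

The H^1 norm (squared) on an interval (0, L) is
  ||u||_{H^1}^2 = ∫_0^L u(x)^2 dx + ∫_0^L u'(x)^2 dx.
Compute u'(x) = 3.
Then u(x)^2 = 9*x**2 - 6*x + 1 and u'(x)^2 = 9.
Integrate each monomial from 0 to 2 using ∫_0^2 c·x^n dx = c·2^(n+1)/(n+1):
  ∫_0^2 u(x)^2 dx = ∫_0^2 (9*x^2 - 6*x + 1) dx. Term by term:
    ∫_0^2 9*x^2 dx = 24;  ∫_0^2 -6*x dx = -12;  ∫_0^2 1 dx = 2.
  Sum: 24 − 12 + 2 = 14.
  ∫_0^2 u'(x)^2 dx = ∫_0^2 (9) dx. Term by term:
    ∫_0^2 9 dx = 18.
Adding: ||u||_{H^1}^2 = 14 + 18 = 32.


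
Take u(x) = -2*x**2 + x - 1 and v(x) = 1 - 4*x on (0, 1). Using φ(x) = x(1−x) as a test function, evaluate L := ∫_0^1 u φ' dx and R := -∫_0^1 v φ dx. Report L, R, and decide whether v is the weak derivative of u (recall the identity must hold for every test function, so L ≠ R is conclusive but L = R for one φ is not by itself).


LHS = 1/6, RHS = 1/6. Yes, v = u' weakly.

u(x) = -2*x**2 + x - 1, classical derivative u'(x) = 1 - 4*x.
φ(x) = x(1−x), so φ'(x) = 1 - 2*x.
Note φ(0) = φ(1) = 0, so the boundary term u·φ vanishes.
LHS = ∫_0^1 u(x) φ'(x) dx = ∫_0^1 (4*x^3 - 4*x^2 + 3*x - 1) dx. Term by term:
  ∫_0^1 4*x^3 dx = 1;  ∫_0^1 -4*x^2 dx = -4/3;  ∫_0^1 3*x dx = 3/2;
  ∫_0^1 -1 dx = -1.
Sum: 1 − 4/3 + 3/2 − 1 = 1/6.
So LHS = 1/6.
∫_0^1 v(x) φ(x) dx = ∫_0^1 (4*x^3 - 5*x^2 + x) dx. Term by term:
  ∫_0^1 4*x^3 dx = 1;  ∫_0^1 -5*x^2 dx = -5/3;  ∫_0^1 x dx = 1/2.
Sum: 1 − 5/3 + 1/2 = -1/6.
So RHS = -∫_0^1 v(x) φ(x) dx = 1/6.
LHS = RHS, so the identity holds for this test φ.
Moreover u is smooth here and v(x) = u'(x) = 1 - 4*x pointwise, so the identity holds for every test function. Hence v is the weak derivative of u.


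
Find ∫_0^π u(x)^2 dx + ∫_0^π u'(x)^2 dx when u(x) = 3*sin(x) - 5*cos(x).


||u||_{H^1(0,π)}^2 = 34*π

u'(x) = 5*sin(x) + 3*cos(x).
Expand u² and (u')² and integrate term by term on (0, π), using: for integers n ≥ 1, ∫_0^π sin²(nx) dx = ∫_0^π cos²(nx) dx = π/2; for n ≠ n', ∫_0^π sin(nx)sin(n'x) dx = ∫_0^π cos(nx)cos(n'x) dx = 0; and by product-to-sum, ∫_0^π sin(nx)cos(n'x) dx = ½∫_0^π [sin((n+n')x) + sin((n−n')x)] dx, which is 0 when n+n' is even and 2n/(n²−n'²) when n+n' is odd (it need not vanish on (0, π)).
  u² squared terms: (-5)²·∫cos(x)² dx = 25·π/2 = 25*π/2;  (3)²·∫sin(x)² dx = 9·π/2 = 9*π/2.
  u² cross terms: 2·(-5)·(3)·∫cos(x)·sin(x) dx = -30·(0) = 0.
  So ∫_0^π u² dx = 25*π/2 + 9*π/2 + 0 = 17*π.
  (u')² squared terms: (3)²·∫cos(x)² dx = 9·π/2 = 9*π/2;  (5)²·∫sin(x)² dx = 25·π/2 = 25*π/2.
  (u')² cross terms: 2·(3)·(5)·∫cos(x)·sin(x) dx = 30·(0) = 0.
  So ∫_0^π (u')² dx = 9*π/2 + 25*π/2 + 0 = 17*π.
||u||_{H^1}^2 = (17*π) + (17*π) = 34*π.


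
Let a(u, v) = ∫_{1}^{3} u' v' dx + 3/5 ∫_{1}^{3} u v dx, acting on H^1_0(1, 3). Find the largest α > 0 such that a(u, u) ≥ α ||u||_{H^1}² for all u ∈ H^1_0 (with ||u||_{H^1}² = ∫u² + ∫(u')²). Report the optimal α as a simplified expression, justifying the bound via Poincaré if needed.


α = (12/5 + π^2)/(4 + π^2)

Coercivity of a(·,·) on H^1_0(1, 3) means a(u, u) ≥ α ||u||_{H^1}² for every u ∈ H^1_0.
The interval has length L = 2, and Poincaré/coercivity depend only on L. Here a(u, u) = ∫(u')² + (3/5)·∫u².
Here 0 < c = 3/5 < 1. The condition a(u,u) ≥ α||u||_{H^1}² reads (1−α)∫(u')² ≥ (α−c)∫u². Any admissible α is ≤ 1 (rapidly oscillating u have ∫u²/∫(u')² → 0), and α = 1 would force 0 ≥ (1−c)∫u², impossible since c < 1; so 1−α > 0. By the sharp Poincaré inequality on H^1_0 of an interval of length L, ∫(u')² ≥ (π/L)²∫u² with equality for the first sine mode sin(π(x−x₀)/L) (x₀ the left endpoint), so the inequality holds for all u iff (1−α)(π/L)² ≥ α − c, i.e. α ≤ ((π/L)² + c)/((π/L)² + 1) = (1 + c(L/π)²)/(1 + (L/π)²). With (π/L)² = π^2/4 and c = 3/5, the largest admissible constant is α = ((π/L)² + c)/((π/L)² + 1).
Simplifying, α = (12/5 + π^2)/(4 + π^2).


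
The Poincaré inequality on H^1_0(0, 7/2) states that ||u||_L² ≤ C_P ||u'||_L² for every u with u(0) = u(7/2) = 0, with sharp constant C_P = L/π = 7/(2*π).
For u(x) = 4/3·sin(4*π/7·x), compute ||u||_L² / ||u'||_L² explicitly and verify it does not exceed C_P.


||u||_L² / ||u'||_L² = 7/(4*π) < C_P = 7/(2*π).

u(x) = 4/3·sin(4*π/7·x), so u'(x) = 16*π*cos(4*π*x/7)/21.
Writing u(x) = A·sin(kπx/L) with A = 4/3 and k = 2, use ∫_0^L sin²(kπx/L) dx = L/2 and ∫_0^L cos²(kπx/L) dx = L/2.
u² = 16/9·sin²(4*π/7·x) and (u')² = 256*π^2/441·cos²(4*π/7·x), and each of sin², cos² integrates to L/2 = 7/4 over (0, 7/2).
∫_0^7/2 u² dx = 28/9, so ||u||_L² = 2*sqrt(7)/3.
∫_0^7/2 (u')² dx = 64*π^2/63, so ||u'||_L² = 8*sqrt(7)*π/21.
Ratio ||u||_L² / ||u'||_L² = 7/(4*π).
Sharp Poincaré constant on H^1_0(0, 7/2) is C_P = L/π = 7/(2*π), achieved by sin(2*π/7·x).
This is the k = 2 harmonic; the ratio L/(kπ) is strictly less than C_P = L/π, consistent with the sharp inequality ||u||_L² ≤ C_P ||u'||_L².


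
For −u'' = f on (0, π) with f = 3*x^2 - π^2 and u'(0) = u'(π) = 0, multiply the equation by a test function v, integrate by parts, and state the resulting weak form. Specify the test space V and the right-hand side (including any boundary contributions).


V = H^1(0, π) (no boundary constraint on v; u is determined up to an additive constant); weak form: ∫_0^π u'v' dx = ∫_0^π (3*x^2 - π^2) v dx for all v ∈ V.

Multiply both sides by a test function v and integrate from 0 to π:
  ∫_0^π −u''(x) v(x) dx = ∫_0^π f(x) v(x) dx.
Integrate the LHS by parts once:
  ∫_0^π −u'' v dx = −[u'(x) v(x)]_0^π + ∫_0^π u'(x) v'(x) dx.
Thus ∫_0^π u'(x) v'(x) dx = ∫_0^π f(x) v(x) dx + [u'(x) v(x)]_0^π.
Choose V so that boundary terms are either known or forced to vanish.
u has homogeneous Neumann: u'(0) = u'(π) = 0. So [u' v]_0^π = 0·v(π) − 0·v(0) = 0 for any v; take V = H^1(0, π).
Weak formulation: find u (satisfying any essential BC) such that ∫_0^π u'(x) v'(x) dx = ∫_0^π f v dx for all v ∈ V (homogeneous Neumann, so boundary terms vanish).
Substituting f(x) = 3*x^2 - π^2, the right-hand side is ∫_0^π (3*x^2 - π^2) v dx.
Compatibility check (pure Neumann): taking v ≡ 1 ∈ V gives 0 = ∫_0^π f dx + (0) − (0), i.e. ∫_0^π f dx must equal u'(0) − u'(π) = 0. Indeed ∫_0^π (3*x^2 - π^2) dx = 0, so the data are compatible. The solution is then unique only up to an additive constant (fix it e.g. by requiring ∫_0^π u dx = 0).


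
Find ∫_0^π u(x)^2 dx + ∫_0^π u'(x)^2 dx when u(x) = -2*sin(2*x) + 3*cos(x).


||u||_{H^1(0,π)}^2 = -32 + 19*π

u'(x) = -3*sin(x) - 4*cos(2*x).
Expand u² and (u')² and integrate term by term on (0, π), using: for integers n ≥ 1, ∫_0^π sin²(nx) dx = ∫_0^π cos²(nx) dx = π/2; for n ≠ n', ∫_0^π sin(nx)sin(n'x) dx = ∫_0^π cos(nx)cos(n'x) dx = 0; and by product-to-sum, ∫_0^π sin(nx)cos(n'x) dx = ½∫_0^π [sin((n+n')x) + sin((n−n')x)] dx, which is 0 when n+n' is even and 2n/(n²−n'²) when n+n' is odd (it need not vanish on (0, π)).
  u² squared terms: (-2)²·∫sin(2x)² dx = 4·π/2 = 2*π;  (3)²·∫cos(x)² dx = 9·π/2 = 9*π/2.
  u² cross terms: 2·(-2)·(3)·∫sin(2x)·cos(x) dx = -12·(4/3) = -16.
  So ∫_0^π u² dx = 2*π + 9*π/2 − 16 = -16 + 13*π/2.
  (u')² squared terms: (-4)²·∫cos(2x)² dx = 16·π/2 = 8*π;  (-3)²·∫sin(x)² dx = 9·π/2 = 9*π/2.
  (u')² cross terms: 2·(-4)·(-3)·∫cos(2x)·sin(x) dx = 24·(-2/3) = -16.
  So ∫_0^π (u')² dx = 8*π + 9*π/2 − 16 = -16 + 25*π/2.
||u||_{H^1}^2 = (-16 + 13*π/2) + (-16 + 25*π/2) = -32 + 19*π.


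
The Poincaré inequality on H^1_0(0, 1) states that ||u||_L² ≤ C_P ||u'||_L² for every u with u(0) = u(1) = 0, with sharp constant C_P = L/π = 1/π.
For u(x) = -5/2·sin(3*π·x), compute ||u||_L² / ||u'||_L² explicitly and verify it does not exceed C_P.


||u||_L² / ||u'||_L² = 1/(3*π) < C_P = 1/π.

u(x) = -5/2·sin(3*π·x), so u'(x) = -15*π*cos(3*π*x)/2.
Writing u(x) = A·sin(kπx/L) with A = -5/2 and k = 3, use ∫_0^L sin²(kπx/L) dx = L/2 and ∫_0^L cos²(kπx/L) dx = L/2.
u² = 25/4·sin²(3*π·x) and (u')² = 225*π^2/4·cos²(3*π·x), and each of sin², cos² integrates to L/2 = 1/2 over (0, 1).
∫_0^1 u² dx = 25/8, so ||u||_L² = 5*sqrt(2)/4.
∫_0^1 (u')² dx = 225*π^2/8, so ||u'||_L² = 15*sqrt(2)*π/4.
Ratio ||u||_L² / ||u'||_L² = 1/(3*π).
Sharp Poincaré constant on H^1_0(0, 1) is C_P = L/π = 1/π, achieved by sin(π·x).
This is the k = 3 harmonic; the ratio L/(kπ) is strictly less than C_P = L/π, consistent with the sharp inequality ||u||_L² ≤ C_P ||u'||_L².


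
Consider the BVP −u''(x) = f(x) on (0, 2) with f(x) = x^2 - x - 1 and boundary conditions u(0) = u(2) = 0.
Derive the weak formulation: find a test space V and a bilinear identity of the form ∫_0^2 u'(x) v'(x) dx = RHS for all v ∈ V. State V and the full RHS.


V = H^1_0(0, 2) (so v(0) = v(2) = 0); weak form: ∫_0^2 u'v' dx = ∫_0^2 (x^2 - x - 1) v dx for all v ∈ V.

Multiply both sides by a test function v and integrate from 0 to 2:
  ∫_0^2 −u''(x) v(x) dx = ∫_0^2 f(x) v(x) dx.
Integrate the LHS by parts once:
  ∫_0^2 −u'' v dx = −[u'(x) v(x)]_0^2 + ∫_0^2 u'(x) v'(x) dx.
Thus ∫_0^2 u'(x) v'(x) dx = ∫_0^2 f(x) v(x) dx + [u'(x) v(x)]_0^2.
Choose V so that boundary terms are either known or forced to vanish.
u is Dirichlet: u(0) = u(2) = 0. Let V = H^1_0(0, 2); then v(0) = v(2) = 0, and [u' v]_0^2 = 0.
Weak formulation: find u (satisfying any essential BC) such that ∫_0^2 u'(x) v'(x) dx = ∫_0^2 f v dx for all v ∈ V.
Substituting f(x) = x^2 - x - 1, the right-hand side is ∫_0^2 (x^2 - x - 1) v dx.


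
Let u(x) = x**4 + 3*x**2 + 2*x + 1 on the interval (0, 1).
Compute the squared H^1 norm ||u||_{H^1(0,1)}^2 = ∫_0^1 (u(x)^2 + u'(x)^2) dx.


||u||_{H^1}^2 = 17972/315

The H^1 norm (squared) on an interval (0, L) is
  ||u||_{H^1}^2 = ∫_0^L u(x)^2 dx + ∫_0^L u'(x)^2 dx.
Compute u'(x) = 4*x**3 + 6*x + 2.
Then u(x)^2 = x**8 + 6*x**6 + 4*x**5 + 11*x**4 + 12*x**3 + 10*x**2 + 4*x + 1 and u'(x)^2 = 16*x**6 + 48*x**4 + 16*x**3 + 36*x**2 + 24*x + 4.
Integrate each monomial from 0 to 1 using ∫_0^1 c·x^n dx = c·1^(n+1)/(n+1):
  ∫_0^1 u(x)^2 dx = ∫_0^1 (x^8 + 6*x^6 + 4*x^5 + 11*x^4 + 12*x^3 + 10*x^2 + 4*x + 1) dx. Term by term:
    ∫_0^1 x^8 dx = 1/9;  ∫_0^1 6*x^6 dx = 6/7;  ∫_0^1 4*x^5 dx = 2/3;
    ∫_0^1 11*x^4 dx = 11/5;  ∫_0^1 12*x^3 dx = 3;  ∫_0^1 10*x^2 dx = 10/3;
    ∫_0^1 4*x dx = 2;  ∫_0^1 1 dx = 1.
  Sum: 1/9 + 6/7 + 2/3 + 11/5 + 3 + 10/3 + 2 + 1 = 4148/315.
  ∫_0^1 u'(x)^2 dx = ∫_0^1 (16*x^6 + 48*x^4 + 16*x^3 + 36*x^2 + 24*x + 4) dx. Term by term:
    ∫_0^1 16*x^6 dx = 16/7;  ∫_0^1 48*x^4 dx = 48/5;  ∫_0^1 16*x^3 dx = 4;
    ∫_0^1 36*x^2 dx = 12;  ∫_0^1 24*x dx = 12;  ∫_0^1 4 dx = 4.
  Sum: 16/7 + 48/5 + 4 + 12 + 12 + 4 = 1536/35.
Adding: ||u||_{H^1}^2 = 4148/315 + 1536/35 = 17972/315.


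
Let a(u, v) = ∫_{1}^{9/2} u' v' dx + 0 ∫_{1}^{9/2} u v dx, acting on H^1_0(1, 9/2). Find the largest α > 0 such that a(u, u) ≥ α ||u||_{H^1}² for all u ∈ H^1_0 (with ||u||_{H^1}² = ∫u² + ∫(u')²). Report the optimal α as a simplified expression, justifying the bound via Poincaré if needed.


α = 4*π^2/(4*π^2 + 49)

Coercivity of a(·,·) on H^1_0(1, 9/2) means a(u, u) ≥ α ||u||_{H^1}² for every u ∈ H^1_0.
The interval has length L = 7/2, and Poincaré/coercivity depend only on L. Here a(u, u) = ∫(u')² + (0)·∫u².
Here c = 0, so a(u,u) = ∫(u')² alone. The condition a(u,u) ≥ α||u||_{H^1}² reads (1−α)∫(u')² ≥ (α−c)∫u². Any admissible α is ≤ 1 (rapidly oscillating u have ∫u²/∫(u')² → 0), and α = 1 would force 0 ≥ (1−c)∫u², impossible since c < 1; so 1−α > 0. By the sharp Poincaré inequality on H^1_0 of an interval of length L, ∫(u')² ≥ (π/L)²∫u² with equality for the first sine mode sin(π(x−x₀)/L) (x₀ the left endpoint), so the inequality holds for all u iff (1−α)(π/L)² ≥ α − c, i.e. α ≤ ((π/L)² + c)/((π/L)² + 1) = (1 + c(L/π)²)/(1 + (L/π)²). (Direct route, valid since c ≤ 0: Poincaré gives c∫u² ≥ c(L/π)²∫(u')², so a(u,u) ≥ (1 + c(L/π)²)∫(u')², while ||u||_{H^1}² ≤ (1 + (L/π)²)∫(u')²; dividing yields the same α.) With (π/L)² = 4*π^2/49 and c = 0, the largest admissible constant is α = ((π/L)² + c)/((π/L)² + 1).
Simplifying, α = 4*π^2/(4*π^2 + 49).


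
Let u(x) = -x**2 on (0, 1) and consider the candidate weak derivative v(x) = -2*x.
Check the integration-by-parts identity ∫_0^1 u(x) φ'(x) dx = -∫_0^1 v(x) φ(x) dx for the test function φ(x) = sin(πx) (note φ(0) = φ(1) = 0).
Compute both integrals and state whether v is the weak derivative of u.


LHS = 2/π, RHS = 2/π. Yes, v = u' weakly.

u(x) = -x**2, classical derivative u'(x) = -2*x.
φ(x) = sin(πx), so φ'(x) = π*cos(π*x).
Note φ(0) = φ(1) = 0, so the boundary term u·φ vanishes.
LHS = ∫_0^1 u(x) φ'(x) dx = ∫_0^1 (-π*x^2*cos(π*x)) dx. Term by term:
  ∫_0^1 -π*x^2*cos(π*x) dx = 2/π.
So LHS = 2/π.
∫_0^1 v(x) φ(x) dx = ∫_0^1 (-2*x*sin(π*x)) dx. Term by term:
  ∫_0^1 -2*x*sin(π*x) dx = -2/π.
So RHS = -∫_0^1 v(x) φ(x) dx = 2/π.
LHS = RHS, so the identity holds for this test φ.
Moreover u is smooth here and v(x) = u'(x) = -2*x pointwise, so the identity holds for every test function. Hence v is the weak derivative of u.


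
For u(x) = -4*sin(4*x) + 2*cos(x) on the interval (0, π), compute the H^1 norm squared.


||u||_{H^1(0,π)}^2 = -256/15 + 140*π

u'(x) = -2*sin(x) - 16*cos(4*x).
Expand u² and (u')² and integrate term by term on (0, π), using: for integers n ≥ 1, ∫_0^π sin²(nx) dx = ∫_0^π cos²(nx) dx = π/2; for n ≠ n', ∫_0^π sin(nx)sin(n'x) dx = ∫_0^π cos(nx)cos(n'x) dx = 0; and by product-to-sum, ∫_0^π sin(nx)cos(n'x) dx = ½∫_0^π [sin((n+n')x) + sin((n−n')x)] dx, which is 0 when n+n' is even and 2n/(n²−n'²) when n+n' is odd (it need not vanish on (0, π)).
  u² squared terms: (-4)²·∫sin(4x)² dx = 16·π/2 = 8*π;  (2)²·∫cos(x)² dx = 4·π/2 = 2*π.
  u² cross terms: 2·(-4)·(2)·∫sin(4x)·cos(x) dx = -16·(8/15) = -128/15.
  So ∫_0^π u² dx = 8*π + 2*π − 128/15 = -128/15 + 10*π.
  (u')² squared terms: (-16)²·∫cos(4x)² dx = 256·π/2 = 128*π;  (-2)²·∫sin(x)² dx = 4·π/2 = 2*π.
  (u')² cross terms: 2·(-16)·(-2)·∫cos(4x)·sin(x) dx = 64·(-2/15) = -128/15.
  So ∫_0^π (u')² dx = 128*π + 2*π − 128/15 = -128/15 + 130*π.
||u||_{H^1}^2 = (-128/15 + 10*π) + (-128/15 + 130*π) = -256/15 + 140*π.


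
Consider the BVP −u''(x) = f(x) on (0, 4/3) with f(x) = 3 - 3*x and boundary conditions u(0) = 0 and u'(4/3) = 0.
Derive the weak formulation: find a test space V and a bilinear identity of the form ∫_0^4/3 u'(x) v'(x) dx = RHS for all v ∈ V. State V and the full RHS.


V = {v ∈ H^1(0, 4/3) : v(0) = 0} (test functions vanish at x = 0 where u is specified); weak form: ∫_0^4/3 u'v' dx = ∫_0^4/3 (3 - 3*x) v dx for all v ∈ V.

Multiply both sides by a test function v and integrate from 0 to 4/3:
  ∫_0^4/3 −u''(x) v(x) dx = ∫_0^4/3 f(x) v(x) dx.
Integrate the LHS by parts once:
  ∫_0^4/3 −u'' v dx = −[u'(x) v(x)]_0^4/3 + ∫_0^4/3 u'(x) v'(x) dx.
Thus ∫_0^4/3 u'(x) v'(x) dx = ∫_0^4/3 f(x) v(x) dx + [u'(x) v(x)]_0^4/3.
Choose V so that boundary terms are either known or forced to vanish.
Mixed BC: u(0) = 0 (Dirichlet) and u'(4/3) = 0 (Neumann). Define V = {v ∈ H^1(0, 4/3) : v(0) = 0}. Then [u' v]_0^4/3 = u'(4/3)·v(4/3) − u'(0)·0 = 0.
Weak formulation: find u (satisfying any essential BC) such that ∫_0^4/3 u'(x) v'(x) dx = ∫_0^4/3 f v dx for all v ∈ V (Dirichlet at 0 absorbed into V; the Neumann datum at x = 4/3 is zero, so no boundary term remains).
Substituting f(x) = 3 - 3*x, the right-hand side is ∫_0^4/3 (3 - 3*x) v dx.


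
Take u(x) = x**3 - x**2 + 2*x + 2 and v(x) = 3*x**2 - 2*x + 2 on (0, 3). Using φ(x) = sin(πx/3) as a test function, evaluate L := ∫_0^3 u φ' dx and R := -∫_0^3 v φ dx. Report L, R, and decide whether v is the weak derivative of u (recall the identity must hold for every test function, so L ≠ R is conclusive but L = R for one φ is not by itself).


LHS = -75/π + 324/π^3, RHS = -75/π + 324/π^3. Yes, v = u' weakly.

u(x) = x**3 - x**2 + 2*x + 2, classical derivative u'(x) = 3*x**2 - 2*x + 2.
φ(x) = sin(πx/3), so φ'(x) = π*cos(π*x/3)/3.
Note φ(0) = φ(3) = 0, so the boundary term u·φ vanishes.
LHS = ∫_0^3 u(x) φ'(x) dx = ∫_0^3 (π*x^3*cos(π*x/3)/3 - π*x^2*cos(π*x/3)/3 + 2*π*x*cos(π*x/3)/3 + 2*π*cos(π*x/3)/3) dx. Term by term:
  ∫_0^3 2*π*cos(π*x/3)/3 dx = 0;  ∫_0^3 -π*x^2*cos(π*x/3)/3 dx = 18/π;  ∫_0^3 π*x^3*cos(π*x/3)/3 dx = -81/π + 324/π^3;
  ∫_0^3 2*π*x*cos(π*x/3)/3 dx = -12/π.
Sum: 0 + 18/π + -81/π + 324/π^3 − 12/π = -75/π + 324/π^3.
So LHS = -75/π + 324/π^3.
∫_0^3 v(x) φ(x) dx = ∫_0^3 (3*x^2*sin(π*x/3) - 2*x*sin(π*x/3) + 2*sin(π*x/3)) dx. Term by term:
  ∫_0^3 2*sin(π*x/3) dx = 12/π;  ∫_0^3 -2*x*sin(π*x/3) dx = -18/π;  ∫_0^3 3*x^2*sin(π*x/3) dx = -324/π^3 + 81/π.
Sum: 12/π − 18/π + -324/π^3 + 81/π = -324/π^3 + 75/π.
So RHS = -∫_0^3 v(x) φ(x) dx = -75/π + 324/π^3.
LHS = RHS, so the identity holds for this test φ.
Moreover u is smooth here and v(x) = u'(x) = 3*x**2 - 2*x + 2 pointwise, so the identity holds for every test function. Hence v is the weak derivative of u.


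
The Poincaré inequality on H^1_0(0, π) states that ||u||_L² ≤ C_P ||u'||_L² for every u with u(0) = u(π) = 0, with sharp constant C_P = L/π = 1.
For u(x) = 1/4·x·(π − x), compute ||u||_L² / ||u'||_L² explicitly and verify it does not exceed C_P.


||u||_L² / ||u'||_L² = sqrt(10)*π/10 < C_P = 1.

u(x) = 1/4·x·(π − x), so u'(x) = -x/2 + π/4.
u(x) = 1/4·x·(π − x) vanishes at x = 0 and x = π, so u ∈ H^1_0(0, π). Differentiate via the product rule and integrate the resulting polynomials term by term.
  ∫_0^π u² dx = ∫_0^π (x^4/16 - π*x^3/8 + π^2*x^2/16) dx. Term by term:
    ∫_0^π x^4/16 dx = π^5/80;  ∫_0^π -π*x^3/8 dx = -π^5/32;  ∫_0^π π^2*x^2/16 dx = π^5/48.
  Sum: π^5/80 − π^5/32 + π^5/48 = π^5/480.
  ∫_0^π (u')² dx = ∫_0^π (x^2/4 - π*x/4 + π^2/16) dx. Term by term:
    ∫_0^π x^2/4 dx = π^3/12;  ∫_0^π -π*x/4 dx = -π^3/8;  ∫_0^π π^2/16 dx = π^3/16.
  Sum: π^3/12 − π^3/8 + π^3/16 = π^3/48.
∫_0^π u² dx = π^5/480, so ||u||_L² = sqrt(30)*π^(5/2)/120.
∫_0^π (u')² dx = π^3/48, so ||u'||_L² = sqrt(3)*π^(3/2)/12.
Ratio ||u||_L² / ||u'||_L² = sqrt(10)*π/10.
Sharp Poincaré constant on H^1_0(0, π) is C_P = L/π = 1, achieved by sin(x).
A polynomial bump cannot attain the sharp Poincaré constant (only the first sine eigenfunction does), so the ratio is strictly less than C_P, consistent with ||u||_L² ≤ C_P ||u'||_L².


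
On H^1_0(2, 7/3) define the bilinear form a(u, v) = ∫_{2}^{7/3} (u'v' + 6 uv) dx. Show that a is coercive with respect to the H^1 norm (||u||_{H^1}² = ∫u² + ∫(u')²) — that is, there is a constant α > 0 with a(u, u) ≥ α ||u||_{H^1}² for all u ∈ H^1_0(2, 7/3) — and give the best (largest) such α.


α = 1

Coercivity of a(·,·) on H^1_0(2, 7/3) means a(u, u) ≥ α ||u||_{H^1}² for every u ∈ H^1_0.
The interval has length L = 1/3, and Poincaré/coercivity depend only on L. Here a(u, u) = ∫(u')² + (6)·∫u².
Here c = 6 ≥ 1, so a(u,u) = ∫(u')² + c∫u² ≥ ∫(u')² + ∫u² = ||u||_{H^1}², i.e. α = 1 works. No larger α is possible: a(u,u) ≥ α||u||_{H^1}² means (1−α)∫(u')² ≥ (α−c)∫u², and for the modes u_n = sin(nπ(x−x₀)/L) (x₀ the left endpoint) one has ∫u_n²/∫(u_n')² = (L/(nπ))² → 0, so a(u_n,u_n)/||u_n||_{H^1}² → 1. Hence the optimal constant is α = 1.
Therefore α = 1.


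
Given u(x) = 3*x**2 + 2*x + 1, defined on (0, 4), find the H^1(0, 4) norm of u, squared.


||u||_{H^1}^2 = 57548/15

The H^1 norm (squared) on an interval (0, L) is
  ||u||_{H^1}^2 = ∫_0^L u(x)^2 dx + ∫_0^L u'(x)^2 dx.
Compute u'(x) = 6*x + 2.
Then u(x)^2 = 9*x**4 + 12*x**3 + 10*x**2 + 4*x + 1 and u'(x)^2 = 36*x**2 + 24*x + 4.
Integrate each monomial from 0 to 4 using ∫_0^4 c·x^n dx = c·4^(n+1)/(n+1):
  ∫_0^4 u(x)^2 dx = ∫_0^4 (9*x^4 + 12*x^3 + 10*x^2 + 4*x + 1) dx. Term by term:
    ∫_0^4 9*x^4 dx = 9216/5;  ∫_0^4 12*x^3 dx = 768;  ∫_0^4 10*x^2 dx = 640/3;
    ∫_0^4 4*x dx = 32;  ∫_0^4 1 dx = 4.
  Sum: 9216/5 + 768 + 640/3 + 32 + 4 = 42908/15.
  ∫_0^4 u'(x)^2 dx = ∫_0^4 (36*x^2 + 24*x + 4) dx. Term by term:
    ∫_0^4 36*x^2 dx = 768;  ∫_0^4 24*x dx = 192;  ∫_0^4 4 dx = 16.
  Sum: 768 + 192 + 16 = 976.
Adding: ||u||_{H^1}^2 = 42908/15 + 976 = 57548/15.


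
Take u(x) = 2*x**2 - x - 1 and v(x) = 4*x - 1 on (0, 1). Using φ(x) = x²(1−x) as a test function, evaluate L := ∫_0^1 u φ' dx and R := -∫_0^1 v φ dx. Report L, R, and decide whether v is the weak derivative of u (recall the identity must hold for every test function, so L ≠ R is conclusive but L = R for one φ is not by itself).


LHS = -7/60, RHS = -7/60. Yes, v = u' weakly.

u(x) = 2*x**2 - x - 1, classical derivative u'(x) = 4*x - 1.
φ(x) = x²(1−x), so φ'(x) = x*(2 - 3*x).
Note φ(0) = φ(1) = 0, so the boundary term u·φ vanishes.
LHS = ∫_0^1 u(x) φ'(x) dx = ∫_0^1 (-6*x^4 + 7*x^3 + x^2 - 2*x) dx. Term by term:
  ∫_0^1 -6*x^4 dx = -6/5;  ∫_0^1 7*x^3 dx = 7/4;  ∫_0^1 x^2 dx = 1/3;
  ∫_0^1 -2*x dx = -1.
Sum: -6/5 + 7/4 + 1/3 − 1 = -7/60.
So LHS = -7/60.
∫_0^1 v(x) φ(x) dx = ∫_0^1 (-4*x^4 + 5*x^3 - x^2) dx. Term by term:
  ∫_0^1 -4*x^4 dx = -4/5;  ∫_0^1 5*x^3 dx = 5/4;  ∫_0^1 -x^2 dx = -1/3.
Sum: -4/5 + 5/4 − 1/3 = 7/60.
So RHS = -∫_0^1 v(x) φ(x) dx = -7/60.
LHS = RHS, so the identity holds for this test φ.
Moreover u is smooth here and v(x) = u'(x) = 4*x - 1 pointwise, so the identity holds for every test function. Hence v is the weak derivative of u.


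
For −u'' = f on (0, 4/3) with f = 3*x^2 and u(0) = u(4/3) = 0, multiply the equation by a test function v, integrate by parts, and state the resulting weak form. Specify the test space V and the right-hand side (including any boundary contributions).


V = H^1_0(0, 4/3) (so v(0) = v(4/3) = 0); weak form: ∫_0^4/3 u'v' dx = ∫_0^4/3 (3*x^2) v dx for all v ∈ V.

Multiply both sides by a test function v and integrate from 0 to 4/3:
  ∫_0^4/3 −u''(x) v(x) dx = ∫_0^4/3 f(x) v(x) dx.
Integrate the LHS by parts once:
  ∫_0^4/3 −u'' v dx = −[u'(x) v(x)]_0^4/3 + ∫_0^4/3 u'(x) v'(x) dx.
Thus ∫_0^4/3 u'(x) v'(x) dx = ∫_0^4/3 f(x) v(x) dx + [u'(x) v(x)]_0^4/3.
Choose V so that boundary terms are either known or forced to vanish.
u is Dirichlet: u(0) = u(4/3) = 0. Let V = H^1_0(0, 4/3); then v(0) = v(4/3) = 0, and [u' v]_0^4/3 = 0.
Weak formulation: find u (satisfying any essential BC) such that ∫_0^4/3 u'(x) v'(x) dx = ∫_0^4/3 f v dx for all v ∈ V.
Substituting f(x) = 3*x^2, the right-hand side is ∫_0^4/3 (3*x^2) v dx.


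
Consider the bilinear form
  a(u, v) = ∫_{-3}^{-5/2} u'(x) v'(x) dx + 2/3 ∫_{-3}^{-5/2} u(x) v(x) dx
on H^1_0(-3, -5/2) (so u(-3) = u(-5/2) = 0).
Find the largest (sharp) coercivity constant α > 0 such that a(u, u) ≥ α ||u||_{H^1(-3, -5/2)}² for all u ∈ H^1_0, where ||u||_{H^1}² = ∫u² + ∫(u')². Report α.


α = 2*(1 + 6*π^2)/(3*(1 + 4*π^2))

Coercivity of a(·,·) on H^1_0(-3, -5/2) means a(u, u) ≥ α ||u||_{H^1}² for every u ∈ H^1_0.
The interval has length L = 1/2, and Poincaré/coercivity depend only on L. Here a(u, u) = ∫(u')² + (2/3)·∫u².
Here 0 < c = 2/3 < 1. The condition a(u,u) ≥ α||u||_{H^1}² reads (1−α)∫(u')² ≥ (α−c)∫u². Any admissible α is ≤ 1 (rapidly oscillating u have ∫u²/∫(u')² → 0), and α = 1 would force 0 ≥ (1−c)∫u², impossible since c < 1; so 1−α > 0. By the sharp Poincaré inequality on H^1_0 of an interval of length L, ∫(u')² ≥ (π/L)²∫u² with equality for the first sine mode sin(π(x−x₀)/L) (x₀ the left endpoint), so the inequality holds for all u iff (1−α)(π/L)² ≥ α − c, i.e. α ≤ ((π/L)² + c)/((π/L)² + 1) = (1 + c(L/π)²)/(1 + (L/π)²). With (π/L)² = 4*π^2 and c = 2/3, the largest admissible constant is α = ((π/L)² + c)/((π/L)² + 1).
Simplifying, α = 2*(1 + 6*π^2)/(3*(1 + 4*π^2)).


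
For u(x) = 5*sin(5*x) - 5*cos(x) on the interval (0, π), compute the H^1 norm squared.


||u||_{H^1(0,π)}^2 = 350*π

u'(x) = 5*sin(x) + 25*cos(5*x).
Expand u² and (u')² and integrate term by term on (0, π), using: for integers n ≥ 1, ∫_0^π sin²(nx) dx = ∫_0^π cos²(nx) dx = π/2; for n ≠ n', ∫_0^π sin(nx)sin(n'x) dx = ∫_0^π cos(nx)cos(n'x) dx = 0; and by product-to-sum, ∫_0^π sin(nx)cos(n'x) dx = ½∫_0^π [sin((n+n')x) + sin((n−n')x)] dx, which is 0 when n+n' is even and 2n/(n²−n'²) when n+n' is odd (it need not vanish on (0, π)).
  u² squared terms: (-5)²·∫cos(x)² dx = 25·π/2 = 25*π/2;  (5)²·∫sin(5x)² dx = 25·π/2 = 25*π/2.
  u² cross terms: 2·(-5)·(5)·∫cos(x)·sin(5x) dx = -50·(0) = 0.
  So ∫_0^π u² dx = 25*π/2 + 25*π/2 + 0 = 25*π.
  (u')² squared terms: (5)²·∫sin(x)² dx = 25·π/2 = 25*π/2;  (25)²·∫cos(5x)² dx = 625·π/2 = 625*π/2.
  (u')² cross terms: 2·(5)·(25)·∫sin(x)·cos(5x) dx = 250·(0) = 0.
  So ∫_0^π (u')² dx = 25*π/2 + 625*π/2 + 0 = 325*π.
||u||_{H^1}^2 = (25*π) + (325*π) = 350*π.


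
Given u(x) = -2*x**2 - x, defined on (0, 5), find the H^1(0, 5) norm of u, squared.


||u||_{H^1}^2 = 11815/3

The H^1 norm (squared) on an interval (0, L) is
  ||u||_{H^1}^2 = ∫_0^L u(x)^2 dx + ∫_0^L u'(x)^2 dx.
Compute u'(x) = -4*x - 1.
Then u(x)^2 = 4*x**4 + 4*x**3 + x**2 and u'(x)^2 = 16*x**2 + 8*x + 1.
Integrate each monomial from 0 to 5 using ∫_0^5 c·x^n dx = c·5^(n+1)/(n+1):
  ∫_0^5 u(x)^2 dx = ∫_0^5 (4*x^4 + 4*x^3 + x^2) dx. Term by term:
    ∫_0^5 4*x^4 dx = 2500;  ∫_0^5 4*x^3 dx = 625;  ∫_0^5 x^2 dx = 125/3.
  Sum: 2500 + 625 + 125/3 = 9500/3.
  ∫_0^5 u'(x)^2 dx = ∫_0^5 (16*x^2 + 8*x + 1) dx. Term by term:
    ∫_0^5 16*x^2 dx = 2000/3;  ∫_0^5 8*x dx = 100;  ∫_0^5 1 dx = 5.
  Sum: 2000/3 + 100 + 5 = 2315/3.
Adding: ||u||_{H^1}^2 = 9500/3 + 2315/3 = 11815/3.


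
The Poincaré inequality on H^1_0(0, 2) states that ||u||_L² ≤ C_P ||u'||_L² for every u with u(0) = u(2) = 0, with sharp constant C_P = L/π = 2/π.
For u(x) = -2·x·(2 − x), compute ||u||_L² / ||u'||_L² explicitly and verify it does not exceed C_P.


||u||_L² / ||u'||_L² = sqrt(10)/5 < C_P = 2/π.

u(x) = -2·x·(2 − x), so u'(x) = 4*x - 4.
u(x) = -2·x·(2 − x) vanishes at x = 0 and x = 2, so u ∈ H^1_0(0, 2). Differentiate via the product rule and integrate the resulting polynomials term by term.
  ∫_0^2 u² dx = ∫_0^2 (4*x^4 - 16*x^3 + 16*x^2) dx. Term by term:
    ∫_0^2 4*x^4 dx = 128/5;  ∫_0^2 -16*x^3 dx = -64;  ∫_0^2 16*x^2 dx = 128/3.
  Sum: 128/5 − 64 + 128/3 = 64/15.
  ∫_0^2 (u')² dx = ∫_0^2 (16*x^2 - 32*x + 16) dx. Term by term:
    ∫_0^2 16*x^2 dx = 128/3;  ∫_0^2 -32*x dx = -64;  ∫_0^2 16 dx = 32.
  Sum: 128/3 − 64 + 32 = 32/3.
∫_0^2 u² dx = 64/15, so ||u||_L² = 8*sqrt(15)/15.
∫_0^2 (u')² dx = 32/3, so ||u'||_L² = 4*sqrt(6)/3.
Ratio ||u||_L² / ||u'||_L² = sqrt(10)/5.
Sharp Poincaré constant on H^1_0(0, 2) is C_P = L/π = 2/π, achieved by sin(π/2·x).
A polynomial bump cannot attain the sharp Poincaré constant (only the first sine eigenfunction does), so the ratio is strictly less than C_P, consistent with ||u||_L² ≤ C_P ||u'||_L².


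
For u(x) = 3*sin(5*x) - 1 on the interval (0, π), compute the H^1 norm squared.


||u||_{H^1(0,π)}^2 = -12/5 + 118*π

u'(x) = 15*cos(5*x).
Expand u² and (u')² and integrate term by term on (0, π), using: for integers n ≥ 1, ∫_0^π sin²(nx) dx = ∫_0^π cos²(nx) dx = π/2; for n ≠ n', ∫_0^π sin(nx)sin(n'x) dx = ∫_0^π cos(nx)cos(n'x) dx = 0; and by product-to-sum, ∫_0^π sin(nx)cos(n'x) dx = ½∫_0^π [sin((n+n')x) + sin((n−n')x)] dx, which is 0 when n+n' is even and 2n/(n²−n'²) when n+n' is odd (it need not vanish on (0, π)). For the constant mode: ∫_0^π 1 dx = π, ∫_0^π cos(nx) dx = 0, ∫_0^π sin(nx) dx = (1−(−1)^n)/n.
  u² squared terms: (-1)²·∫1 dx = 1·π = π;  (3)²·∫sin(5x)² dx = 9·π/2 = 9*π/2.
  u² cross terms: 2·(-1)·(3)·∫1·sin(5x) dx = -6·(2/5) = -12/5.
  So ∫_0^π u² dx = π + 9*π/2 − 12/5 = -12/5 + 11*π/2.
  (u')² squared terms: (15)²·∫cos(5x)² dx = 225·π/2 = 225*π/2.
  So ∫_0^π (u')² dx = 225*π/2.
||u||_{H^1}^2 = (-12/5 + 11*π/2) + (225*π/2) = -12/5 + 118*π.


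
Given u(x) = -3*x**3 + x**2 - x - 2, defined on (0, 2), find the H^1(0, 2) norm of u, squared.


||u||_{H^1}^2 = 65146/105

The H^1 norm (squared) on an interval (0, L) is
  ||u||_{H^1}^2 = ∫_0^L u(x)^2 dx + ∫_0^L u'(x)^2 dx.
Compute u'(x) = -9*x**2 + 2*x - 1.
Then u(x)^2 = 9*x**6 - 6*x**5 + 7*x**4 + 10*x**3 - 3*x**2 + 4*x + 4 and u'(x)^2 = 81*x**4 - 36*x**3 + 22*x**2 - 4*x + 1.
Integrate each monomial from 0 to 2 using ∫_0^2 c·x^n dx = c·2^(n+1)/(n+1):
  ∫_0^2 u(x)^2 dx = ∫_0^2 (9*x^6 - 6*x^5 + 7*x^4 + 10*x^3 - 3*x^2 + 4*x + 4) dx. Term by term:
    ∫_0^2 9*x^6 dx = 1152/7;  ∫_0^2 -6*x^5 dx = -64;  ∫_0^2 7*x^4 dx = 224/5;
    ∫_0^2 10*x^3 dx = 40;  ∫_0^2 -3*x^2 dx = -8;  ∫_0^2 4*x dx = 8;
    ∫_0^2 4 dx = 8.
  Sum: 1152/7 − 64 + 224/5 + 40 − 8 + 8 + 8 = 6768/35.
  ∫_0^2 u'(x)^2 dx = ∫_0^2 (81*x^4 - 36*x^3 + 22*x^2 - 4*x + 1) dx. Term by term:
    ∫_0^2 81*x^4 dx = 2592/5;  ∫_0^2 -36*x^3 dx = -144;  ∫_0^2 22*x^2 dx = 176/3;
    ∫_0^2 -4*x dx = -8;  ∫_0^2 1 dx = 2.
  Sum: 2592/5 − 144 + 176/3 − 8 + 2 = 6406/15.
Adding: ||u||_{H^1}^2 = 6768/35 + 6406/15 = 65146/105.


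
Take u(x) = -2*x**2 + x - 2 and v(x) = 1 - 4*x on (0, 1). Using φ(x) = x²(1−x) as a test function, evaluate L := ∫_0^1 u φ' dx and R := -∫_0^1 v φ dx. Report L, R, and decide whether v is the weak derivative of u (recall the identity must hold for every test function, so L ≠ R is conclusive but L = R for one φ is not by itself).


LHS = 7/60, RHS = 7/60. Yes, v = u' weakly.

u(x) = -2*x**2 + x - 2, classical derivative u'(x) = 1 - 4*x.
φ(x) = x²(1−x), so φ'(x) = x*(2 - 3*x).
Note φ(0) = φ(1) = 0, so the boundary term u·φ vanishes.
LHS = ∫_0^1 u(x) φ'(x) dx = ∫_0^1 (6*x^4 - 7*x^3 + 8*x^2 - 4*x) dx. Term by term:
  ∫_0^1 6*x^4 dx = 6/5;  ∫_0^1 -7*x^3 dx = -7/4;  ∫_0^1 8*x^2 dx = 8/3;
  ∫_0^1 -4*x dx = -2.
Sum: 6/5 − 7/4 + 8/3 − 2 = 7/60.
So LHS = 7/60.
∫_0^1 v(x) φ(x) dx = ∫_0^1 (4*x^4 - 5*x^3 + x^2) dx. Term by term:
  ∫_0^1 4*x^4 dx = 4/5;  ∫_0^1 -5*x^3 dx = -5/4;  ∫_0^1 x^2 dx = 1/3.
Sum: 4/5 − 5/4 + 1/3 = -7/60.
So RHS = -∫_0^1 v(x) φ(x) dx = 7/60.
LHS = RHS, so the identity holds for this test φ.
Moreover u is smooth here and v(x) = u'(x) = 1 - 4*x pointwise, so the identity holds for every test function. Hence v is the weak derivative of u.


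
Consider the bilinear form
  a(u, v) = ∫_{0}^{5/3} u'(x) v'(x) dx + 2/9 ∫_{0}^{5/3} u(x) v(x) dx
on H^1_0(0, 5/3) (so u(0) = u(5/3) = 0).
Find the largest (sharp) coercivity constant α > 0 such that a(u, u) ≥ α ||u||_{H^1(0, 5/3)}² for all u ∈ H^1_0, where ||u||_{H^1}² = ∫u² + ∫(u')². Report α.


α = (50 + 81*π^2)/(9*(25 + 9*π^2))

Coercivity of a(·,·) on H^1_0(0, 5/3) means a(u, u) ≥ α ||u||_{H^1}² for every u ∈ H^1_0.
The interval has length L = 5/3, and Poincaré/coercivity depend only on L. Here a(u, u) = ∫(u')² + (2/9)·∫u².
Here 0 < c = 2/9 < 1. The condition a(u,u) ≥ α||u||_{H^1}² reads (1−α)∫(u')² ≥ (α−c)∫u². Any admissible α is ≤ 1 (rapidly oscillating u have ∫u²/∫(u')² → 0), and α = 1 would force 0 ≥ (1−c)∫u², impossible since c < 1; so 1−α > 0. By the sharp Poincaré inequality on H^1_0 of an interval of length L, ∫(u')² ≥ (π/L)²∫u² with equality for the first sine mode sin(π(x−x₀)/L) (x₀ the left endpoint), so the inequality holds for all u iff (1−α)(π/L)² ≥ α − c, i.e. α ≤ ((π/L)² + c)/((π/L)² + 1) = (1 + c(L/π)²)/(1 + (L/π)²). With (π/L)² = 9*π^2/25 and c = 2/9, the largest admissible constant is α = ((π/L)² + c)/((π/L)² + 1).
Simplifying, α = (50 + 81*π^2)/(9*(25 + 9*π^2)).


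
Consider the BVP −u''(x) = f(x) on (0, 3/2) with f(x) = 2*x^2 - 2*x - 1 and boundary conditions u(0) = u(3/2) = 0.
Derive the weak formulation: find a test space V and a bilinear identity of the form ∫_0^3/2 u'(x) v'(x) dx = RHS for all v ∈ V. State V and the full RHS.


V = H^1_0(0, 3/2) (so v(0) = v(3/2) = 0); weak form: ∫_0^3/2 u'v' dx = ∫_0^3/2 (2*x^2 - 2*x - 1) v dx for all v ∈ V.

Multiply both sides by a test function v and integrate from 0 to 3/2:
  ∫_0^3/2 −u''(x) v(x) dx = ∫_0^3/2 f(x) v(x) dx.
Integrate the LHS by parts once:
  ∫_0^3/2 −u'' v dx = −[u'(x) v(x)]_0^3/2 + ∫_0^3/2 u'(x) v'(x) dx.
Thus ∫_0^3/2 u'(x) v'(x) dx = ∫_0^3/2 f(x) v(x) dx + [u'(x) v(x)]_0^3/2.
Choose V so that boundary terms are either known or forced to vanish.
u is Dirichlet: u(0) = u(3/2) = 0. Let V = H^1_0(0, 3/2); then v(0) = v(3/2) = 0, and [u' v]_0^3/2 = 0.
Weak formulation: find u (satisfying any essential BC) such that ∫_0^3/2 u'(x) v'(x) dx = ∫_0^3/2 f v dx for all v ∈ V.
Substituting f(x) = 2*x^2 - 2*x - 1, the right-hand side is ∫_0^3/2 (2*x^2 - 2*x - 1) v dx.
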